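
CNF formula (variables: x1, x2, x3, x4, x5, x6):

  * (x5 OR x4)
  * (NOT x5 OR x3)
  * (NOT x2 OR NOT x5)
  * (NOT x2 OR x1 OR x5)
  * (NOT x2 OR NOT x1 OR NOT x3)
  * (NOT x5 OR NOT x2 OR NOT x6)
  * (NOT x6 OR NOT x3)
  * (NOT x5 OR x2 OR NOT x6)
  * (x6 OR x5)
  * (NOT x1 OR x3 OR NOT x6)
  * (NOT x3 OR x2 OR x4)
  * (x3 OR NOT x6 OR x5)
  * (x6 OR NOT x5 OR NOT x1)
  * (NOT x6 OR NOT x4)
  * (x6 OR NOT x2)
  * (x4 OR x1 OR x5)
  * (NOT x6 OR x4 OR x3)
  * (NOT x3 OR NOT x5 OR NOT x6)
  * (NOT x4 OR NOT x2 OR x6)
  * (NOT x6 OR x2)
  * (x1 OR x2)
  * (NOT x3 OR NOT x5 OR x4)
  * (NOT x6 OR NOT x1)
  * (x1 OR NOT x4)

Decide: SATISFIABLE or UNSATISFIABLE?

UNSATISFIABLE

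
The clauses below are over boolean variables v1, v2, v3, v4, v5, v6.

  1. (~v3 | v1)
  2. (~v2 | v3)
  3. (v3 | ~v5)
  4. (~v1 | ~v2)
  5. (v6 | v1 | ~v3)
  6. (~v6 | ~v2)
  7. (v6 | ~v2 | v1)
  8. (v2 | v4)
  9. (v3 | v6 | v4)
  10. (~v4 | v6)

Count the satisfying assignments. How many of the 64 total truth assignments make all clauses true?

4

Satisfying assignments:
  v1=0 v2=0 v3=0 v4=1 v5=0 v6=1
  v1=1 v2=0 v3=0 v4=1 v5=0 v6=1
  v1=1 v2=0 v3=1 v4=1 v5=0 v6=1
  v1=1 v2=0 v3=1 v4=1 v5=1 v6=1
Count: 4.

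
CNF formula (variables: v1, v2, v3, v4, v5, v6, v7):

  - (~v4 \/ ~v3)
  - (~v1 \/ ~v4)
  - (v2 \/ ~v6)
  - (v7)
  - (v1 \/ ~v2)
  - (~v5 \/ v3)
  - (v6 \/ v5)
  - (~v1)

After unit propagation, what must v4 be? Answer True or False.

(v7) is a unit clause: v7 = True.
(~v1) is a unit clause: v1 = False.
In (v1 \/ ~v2), v1 is now false; ~v2 must hold, so v2 = False.
(v2 \/ ~v6): since v2 = False, the clause reduces to (~v6). v6 = False.
From (v5 \/ v6) and v6 = False: v5 = True.
(~v5 \/ v3): since v5 = True, the clause reduces to (v3). v3 = True.
(~v4 \/ ~v3): since v3 = True, the clause reduces to (~v4). v4 = False.

False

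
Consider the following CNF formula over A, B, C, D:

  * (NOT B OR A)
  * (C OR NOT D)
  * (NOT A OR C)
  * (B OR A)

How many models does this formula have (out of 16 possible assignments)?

4

Satisfying assignments:
  A=1 B=0 C=1 D=0
  A=1 B=0 C=1 D=1
  A=1 B=1 C=1 D=0
  A=1 B=1 C=1 D=1
That's 4 in total.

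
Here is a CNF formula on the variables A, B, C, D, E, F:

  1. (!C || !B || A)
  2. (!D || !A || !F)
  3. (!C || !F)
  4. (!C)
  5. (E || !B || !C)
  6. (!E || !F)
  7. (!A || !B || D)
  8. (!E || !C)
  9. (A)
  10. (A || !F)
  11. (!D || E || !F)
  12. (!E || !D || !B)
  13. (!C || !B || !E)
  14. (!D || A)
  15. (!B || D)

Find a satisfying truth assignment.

(!C) is a unit clause, so C = False.
(A) is a unit clause, so A = True.
Pure literal: B appears only negated; assign B = False.
Pure literal: F appears only negated; assign F = False.
D, E are now unconstrained; take D = False, E = True.
Check each clause:
  1. (!C || !B || A) — A is true.
  2. (!A || !D || !F) — !F is true.
  3. (!F || !C) — !F is true.
  4. (!C) — !C is true.
  5. (E || !C || !B) — !C is true.
  6. (!E || !F) — !F is true.
  7. (D || !B || !A) — !B is true.
  8. (!E || !C) — !C is true.
  9. (A) — A is true.
  10. (A || !F) — A is true.
  11. (!D || E || !F) — !F is true.
  12. (!D || !E || !B) — !D is true.
  13. (!B || !C || !E) — !C is true.
  14. (A || !D) — A is true.
  15. (D || !B) — !B is true.

A=True, B=False, C=False, D=False, E=True, F=False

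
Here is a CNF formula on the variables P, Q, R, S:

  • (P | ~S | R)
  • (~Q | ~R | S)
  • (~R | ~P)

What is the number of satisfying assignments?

9

Split on R, then P.
  R=T, P=T: a clause becomes empty — 0.
  R=T, P=F: remaining (Q,S) ∈ {(F,F); (F,T); (T,T)} — 3.
  R=F, P=T: remaining (Q,S) ∈ {(F,F); (F,T); (T,F); (T,T)} — 4.
  R=F, P=F: remaining (Q,S) ∈ {(F,F); (T,F)} — 2.
Total: 0 + 3 + 4 + 2 = 9.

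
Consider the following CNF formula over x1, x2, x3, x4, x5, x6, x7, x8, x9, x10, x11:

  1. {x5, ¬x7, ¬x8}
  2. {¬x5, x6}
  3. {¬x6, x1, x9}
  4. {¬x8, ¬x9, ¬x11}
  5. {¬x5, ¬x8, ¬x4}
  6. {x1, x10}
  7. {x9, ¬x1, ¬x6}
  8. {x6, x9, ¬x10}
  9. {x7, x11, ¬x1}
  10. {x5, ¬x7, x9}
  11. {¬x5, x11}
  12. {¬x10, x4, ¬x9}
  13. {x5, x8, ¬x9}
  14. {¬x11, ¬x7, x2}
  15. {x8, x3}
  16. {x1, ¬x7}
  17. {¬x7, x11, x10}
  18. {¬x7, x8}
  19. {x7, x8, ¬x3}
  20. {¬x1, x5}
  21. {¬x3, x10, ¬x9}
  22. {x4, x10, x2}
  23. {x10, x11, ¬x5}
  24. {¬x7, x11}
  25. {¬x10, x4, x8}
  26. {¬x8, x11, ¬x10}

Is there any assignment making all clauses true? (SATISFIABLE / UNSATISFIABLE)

x7 = True:
  propagation gives x1=True, x8=True, x5=True, x6=True; an empty clause results — contradiction.
x7 = False:
  x10 = True:
    x8 = True:
      propagation gives x11=True, x9=False, x6=True; contradiction.
    x8 = False:
      propagation gives x3=True; contradiction.
  x10 = False:
    propagation gives x1=True, x11=True, x5=True, x6=True; an empty clause results — contradiction.
Every branch closes, so no satisfying assignment exists.

UNSATISFIABLE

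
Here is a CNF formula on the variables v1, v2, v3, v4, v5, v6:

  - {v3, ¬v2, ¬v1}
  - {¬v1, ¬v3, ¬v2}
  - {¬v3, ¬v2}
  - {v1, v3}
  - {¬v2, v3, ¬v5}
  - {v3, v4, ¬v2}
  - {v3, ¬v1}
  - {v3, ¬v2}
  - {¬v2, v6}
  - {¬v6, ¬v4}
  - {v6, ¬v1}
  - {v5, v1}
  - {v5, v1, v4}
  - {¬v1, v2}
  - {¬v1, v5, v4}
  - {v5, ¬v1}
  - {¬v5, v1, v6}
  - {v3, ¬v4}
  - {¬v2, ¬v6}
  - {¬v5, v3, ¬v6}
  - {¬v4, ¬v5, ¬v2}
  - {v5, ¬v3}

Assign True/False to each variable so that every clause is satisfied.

Try v1 = False.
  then v3 is forced to True.
  then v2 is forced to False.
  then v5 is forced to True.
  then v6 is forced to True.
  then v4 is forced to False.
Check each clause:
  1. {¬v2, v3, ¬v1} — v3 is true.
  2. {¬v2, ¬v3, ¬v1} — ¬v2 is true.
  3. {¬v2, ¬v3} — ¬v2 is true.
  4. {v3, v1} — v3 is true.
  5. {¬v2, v3, ¬v5} — v3 is true.
  6. {¬v2, v4, v3} — v3 is true.
  7. {v3, ¬v1} — v3 is true.
  8. {v3, ¬v2} — v3 is true.
  9. {¬v2, v6} — v6 is true.
  10. {¬v4, ¬v6} — ¬v4 is true.
  11. {¬v1, v6} — ¬v1 is true.
  12. {v5, v1} — v5 is true.
  13. {v4, v1, v5} — v5 is true.
  14. {v2, ¬v1} — ¬v1 is true.
  15. {v5, v4, ¬v1} — v5 is true.
  16. {v5, ¬v1} — v5 is true.
  17. {v1, ¬v5, v6} — v6 is true.
  18. {v3, ¬v4} — v3 is true.
  19. {¬v2, ¬v6} — ¬v2 is true.
  20. {¬v5, v3, ¬v6} — v3 is true.
  21. {¬v4, ¬v5, ¬v2} — ¬v4 is true.
  22. {¬v3, v5} — v5 is true.

v1=0, v2=0, v3=1, v4=0, v5=1, v6=1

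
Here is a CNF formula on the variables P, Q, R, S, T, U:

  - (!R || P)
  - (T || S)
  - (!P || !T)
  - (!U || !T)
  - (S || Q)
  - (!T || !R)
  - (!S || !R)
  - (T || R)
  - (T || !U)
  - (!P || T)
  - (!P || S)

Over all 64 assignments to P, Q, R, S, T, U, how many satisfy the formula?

Satisfying assignments:
  P=F Q=F R=F S=T T=T U=F
  P=F Q=T R=F S=F T=T U=F
  P=F Q=T R=F S=T T=T U=F
That's 3 in total.

3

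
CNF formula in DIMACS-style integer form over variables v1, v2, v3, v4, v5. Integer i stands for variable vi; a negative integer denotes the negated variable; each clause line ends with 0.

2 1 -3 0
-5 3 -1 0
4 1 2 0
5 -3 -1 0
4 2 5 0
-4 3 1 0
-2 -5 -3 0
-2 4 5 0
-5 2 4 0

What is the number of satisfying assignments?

5

Satisfying assignments:
  v1=F v2=T v3=F v4=F v5=T
  v1=F v2=T v3=T v4=T v5=F
  v1=T v2=F v3=F v4=T v5=F
  v1=T v2=F v3=T v4=T v5=T
  v1=T v2=T v3=F v4=T v5=F
That's 5 in total.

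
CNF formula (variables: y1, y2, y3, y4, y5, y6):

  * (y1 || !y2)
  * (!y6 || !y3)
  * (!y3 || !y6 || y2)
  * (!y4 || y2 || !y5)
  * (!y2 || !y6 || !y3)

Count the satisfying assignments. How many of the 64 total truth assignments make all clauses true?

30

Case analysis on y2 and y3:
  y2=1, y3=1: remaining (y1,y4,y5,y6) ∈ {(1,0,0,0); (1,0,1,0); (1,1,0,0); (1,1,1,0)} — 4.
  y2=1, y3=0: forces y1=1; y4, y5, y6 free → 2^3 = 8.
  y2=0, y3=1: y1 free; 3 ways for (y4,y5,y6) × 2^1 = 6.
  y2=0, y3=0: y1, y6 free; 3 ways for (y4,y5) × 2^2 = 12.
Total: 4 + 8 + 6 + 12 = 30.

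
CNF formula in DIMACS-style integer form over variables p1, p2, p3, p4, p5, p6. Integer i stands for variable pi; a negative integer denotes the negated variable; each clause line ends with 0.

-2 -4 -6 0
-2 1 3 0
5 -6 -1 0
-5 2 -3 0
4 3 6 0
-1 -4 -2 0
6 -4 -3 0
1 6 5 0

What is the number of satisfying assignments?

Split on p6, then p1.
  p6=1, p1=1: remaining (p2,p3,p4,p5) ∈ {(0,0,0,1); (0,0,1,1); (1,0,0,1); (1,1,0,1)} — 4.
  p6=1, p1=0: 8 of the 16 assignments to (p2,p3,p4,p5) work.
  p6=0, p1=1: 5 of the 16 assignments to (p2,p3,p4,p5) work.
  p6=0, p1=0: remaining (p2,p3,p4,p5) ∈ {(0,0,1,1); (1,1,0,1)} — 2.
Total: 4 + 8 + 5 + 2 = 19.

19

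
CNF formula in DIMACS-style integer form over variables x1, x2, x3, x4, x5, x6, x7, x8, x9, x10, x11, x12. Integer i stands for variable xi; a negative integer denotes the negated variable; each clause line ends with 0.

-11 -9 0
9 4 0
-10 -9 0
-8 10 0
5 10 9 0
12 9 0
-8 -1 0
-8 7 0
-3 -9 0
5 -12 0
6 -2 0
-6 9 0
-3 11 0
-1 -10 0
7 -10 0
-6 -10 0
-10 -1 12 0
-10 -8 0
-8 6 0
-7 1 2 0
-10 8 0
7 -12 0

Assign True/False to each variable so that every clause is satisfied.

x1=F  x2=T  x3=F  x4=F  x5=T  x6=T  x7=T  x8=F  x9=T  x10=F  x11=F  x12=F

Check each clause:
  1. (¬x11 ∨ ¬x9) — ¬x11 is true.
  2. (x4 ∨ x9) — x9 is true.
  3. (¬x9 ∨ ¬x10) — ¬x10 is true.
  4. (¬x8 ∨ x10) — ¬x8 is true.
  5. (x5 ∨ x10 ∨ x9) — x9 is true.
  6. (x9 ∨ x12) — x9 is true.
  7. (¬x8 ∨ ¬x1) — ¬x8 is true.
  8. (¬x8 ∨ x7) — ¬x8 is true.
  9. (¬x9 ∨ ¬x3) — ¬x3 is true.
  10. (¬x12 ∨ x5) — ¬x12 is true.
  11. (¬x2 ∨ x6) — x6 is true.
  12. (¬x6 ∨ x9) — x9 is true.
  13. (¬x3 ∨ x11) — ¬x3 is true.
  14. (¬x10 ∨ ¬x1) — ¬x1 is true.
  15. (x7 ∨ ¬x10) — ¬x10 is true.
  16. (¬x10 ∨ ¬x6) — ¬x10 is true.
  17. (¬x1 ∨ ¬x10 ∨ x12) — ¬x1 is true.
  18. (¬x8 ∨ ¬x10) — ¬x8 is true.
  19. (x6 ∨ ¬x8) — ¬x8 is true.
  20. (x1 ∨ x2 ∨ ¬x7) — x2 is true.
  21. (x8 ∨ ¬x10) — ¬x10 is true.
  22. (x7 ∨ ¬x12) — ¬x12 is true.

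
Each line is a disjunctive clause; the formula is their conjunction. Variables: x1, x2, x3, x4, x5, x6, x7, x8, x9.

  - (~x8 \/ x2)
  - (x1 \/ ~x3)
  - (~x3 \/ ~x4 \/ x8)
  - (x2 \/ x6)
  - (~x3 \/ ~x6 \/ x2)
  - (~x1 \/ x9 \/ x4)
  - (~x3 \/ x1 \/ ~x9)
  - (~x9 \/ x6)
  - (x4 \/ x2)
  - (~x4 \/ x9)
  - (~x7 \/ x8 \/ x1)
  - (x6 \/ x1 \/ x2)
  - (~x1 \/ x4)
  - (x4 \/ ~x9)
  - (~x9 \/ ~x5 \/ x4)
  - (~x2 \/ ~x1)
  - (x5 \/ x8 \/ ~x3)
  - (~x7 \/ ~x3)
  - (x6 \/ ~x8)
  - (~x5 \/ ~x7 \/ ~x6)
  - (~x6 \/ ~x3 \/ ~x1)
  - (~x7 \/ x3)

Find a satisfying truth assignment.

x1=F  x2=T  x3=F  x4=F  x5=F  x6=F  x7=F  x8=F  x9=F

Check each clause:
  1. (~x8 \/ x2) — ~x8 is true.
  2. (~x3 \/ x1) — ~x3 is true.
  3. (~x4 \/ x8 \/ ~x3) — ~x4 is true.
  4. (x6 \/ x2) — x2 is true.
  5. (x2 \/ ~x3 \/ ~x6) — x2 is true.
  6. (x4 \/ ~x1 \/ x9) — ~x1 is true.
  7. (x1 \/ ~x9 \/ ~x3) — ~x3 is true.
  8. (x6 \/ ~x9) — ~x9 is true.
  9. (x4 \/ x2) — x2 is true.
  10. (x9 \/ ~x4) — ~x4 is true.
  11. (~x7 \/ x8 \/ x1) — ~x7 is true.
  12. (x2 \/ x6 \/ x1) — x2 is true.
  13. (~x1 \/ x4) — ~x1 is true.
  14. (~x9 \/ x4) — ~x9 is true.
  15. (~x9 \/ x4 \/ ~x5) — ~x5 is true.
  16. (~x1 \/ ~x2) — ~x1 is true.
  17. (x5 \/ ~x3 \/ x8) — ~x3 is true.
  18. (~x7 \/ ~x3) — ~x7 is true.
  19. (~x8 \/ x6) — ~x8 is true.
  20. (~x5 \/ ~x6 \/ ~x7) — ~x7 is true.
  21. (~x1 \/ ~x3 \/ ~x6) — ~x6 is true.
  22. (~x7 \/ x3) — ~x7 is true.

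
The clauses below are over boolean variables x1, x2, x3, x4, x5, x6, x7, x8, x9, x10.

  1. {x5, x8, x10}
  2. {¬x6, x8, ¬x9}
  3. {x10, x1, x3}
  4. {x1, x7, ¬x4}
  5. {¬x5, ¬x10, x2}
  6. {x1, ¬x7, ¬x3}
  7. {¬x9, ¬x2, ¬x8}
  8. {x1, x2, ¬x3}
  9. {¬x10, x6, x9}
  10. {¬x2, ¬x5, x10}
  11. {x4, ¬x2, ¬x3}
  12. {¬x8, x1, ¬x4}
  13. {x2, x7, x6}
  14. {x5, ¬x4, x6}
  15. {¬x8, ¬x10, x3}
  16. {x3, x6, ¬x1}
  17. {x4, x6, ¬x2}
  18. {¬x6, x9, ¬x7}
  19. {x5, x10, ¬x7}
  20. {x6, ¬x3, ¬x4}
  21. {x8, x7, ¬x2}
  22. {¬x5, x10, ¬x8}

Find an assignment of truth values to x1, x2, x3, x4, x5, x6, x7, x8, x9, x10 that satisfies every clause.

x1=T, x2=F, x3=T, x4=F, x5=F, x6=T, x7=F, x8=T, x9=T, x10=F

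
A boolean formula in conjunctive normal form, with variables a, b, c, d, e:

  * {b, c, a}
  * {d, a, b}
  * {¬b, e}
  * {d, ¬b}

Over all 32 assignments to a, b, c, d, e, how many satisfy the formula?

Split on b, then a.
  b=T, a=T: remaining (c,d,e) ∈ {(F,T,T); (T,T,T)} — 2.
  b=T, a=F: remaining (c,d,e) ∈ {(F,T,T); (T,T,T)} — 2.
  b=F, a=T: c, d, e free → 2^3 = 8.
  b=F, a=F: remaining (c,d,e) ∈ {(T,T,F); (T,T,T)} — 2.
Total: 2 + 2 + 8 + 2 = 14.

14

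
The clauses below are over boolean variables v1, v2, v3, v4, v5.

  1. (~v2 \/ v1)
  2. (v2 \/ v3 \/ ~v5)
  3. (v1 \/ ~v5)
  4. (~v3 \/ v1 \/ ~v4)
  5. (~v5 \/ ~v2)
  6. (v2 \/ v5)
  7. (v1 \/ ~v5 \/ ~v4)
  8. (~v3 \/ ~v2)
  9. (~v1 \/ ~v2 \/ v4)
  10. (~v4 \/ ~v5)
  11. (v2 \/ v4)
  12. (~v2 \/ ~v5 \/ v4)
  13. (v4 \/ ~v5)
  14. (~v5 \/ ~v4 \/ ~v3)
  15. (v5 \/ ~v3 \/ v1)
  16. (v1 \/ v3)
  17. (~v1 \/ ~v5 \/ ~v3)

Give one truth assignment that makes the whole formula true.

v1=T, v2=T, v3=F, v4=T, v5=F

Check each clause:
  1. (v1 \/ ~v2) — v1 is true.
  2. (v3 \/ v2 \/ ~v5) — v2 is true.
  3. (~v5 \/ v1) — v1 is true.
  4. (v1 \/ ~v4 \/ ~v3) — v1 is true.
  5. (~v5 \/ ~v2) — ~v5 is true.
  6. (v5 \/ v2) — v2 is true.
  7. (~v4 \/ v1 \/ ~v5) — v1 is true.
  8. (~v2 \/ ~v3) — ~v3 is true.
  9. (~v2 \/ ~v1 \/ v4) — v4 is true.
  10. (~v4 \/ ~v5) — ~v5 is true.
  11. (v4 \/ v2) — v2 is true.
  12. (~v2 \/ v4 \/ ~v5) — ~v5 is true.
  13. (v4 \/ ~v5) — ~v5 is true.
  14. (~v5 \/ ~v3 \/ ~v4) — ~v5 is true.
  15. (~v3 \/ v5 \/ v1) — v1 is true.
  16. (v3 \/ v1) — v1 is true.
  17. (~v3 \/ ~v1 \/ ~v5) — ~v5 is true.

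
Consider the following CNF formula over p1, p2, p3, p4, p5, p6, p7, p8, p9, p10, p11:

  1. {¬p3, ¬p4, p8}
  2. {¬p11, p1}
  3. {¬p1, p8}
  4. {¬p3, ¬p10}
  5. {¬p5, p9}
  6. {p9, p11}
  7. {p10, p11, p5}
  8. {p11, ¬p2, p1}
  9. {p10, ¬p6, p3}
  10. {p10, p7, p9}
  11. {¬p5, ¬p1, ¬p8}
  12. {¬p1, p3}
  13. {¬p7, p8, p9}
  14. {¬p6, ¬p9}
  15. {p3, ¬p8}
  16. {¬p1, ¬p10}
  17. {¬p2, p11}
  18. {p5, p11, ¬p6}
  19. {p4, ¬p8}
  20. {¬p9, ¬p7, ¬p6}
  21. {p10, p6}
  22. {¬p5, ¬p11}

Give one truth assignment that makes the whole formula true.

p1=F  p2=F  p3=F  p4=F  p5=T  p6=F  p7=T  p8=F  p9=T  p10=T  p11=F

Pure literal: p2 appears only negated; assign p2 = False.
Try p1 = False.
  then p11 is forced to False.
  then p9 is forced to True.
  then p6 is forced to False.
  then p10 is forced to True.
  then p3 is forced to False.
  then p8 is forced to False.
p4, p5, p7 are now unconstrained; take p4 = False, p5 = True, p7 = True.
Check each clause:
  1. {p8, ¬p3, ¬p4} — ¬p4 is true.
  2. {p1, ¬p11} — ¬p11 is true.
  3. {¬p1, p8} — ¬p1 is true.
  4. {¬p10, ¬p3} — ¬p3 is true.
  5. {¬p5, p9} — p9 is true.
  6. {p9, p11} — p9 is true.
  7. {p5, p11, p10} — p10 is true.
  8. {¬p2, p11, p1} — ¬p2 is true.
  9. {p10, ¬p6, p3} — p10 is true.
  10. {p10, p7, p9} — p9 is true.
  11. {¬p1, ¬p5, ¬p8} — ¬p8 is true.
  12. {p3, ¬p1} — ¬p1 is true.
  13. {p9, ¬p7, p8} — p9 is true.
  14. {¬p9, ¬p6} — ¬p6 is true.
  15. {p3, ¬p8} — ¬p8 is true.
  16. {¬p1, ¬p10} — ¬p1 is true.
  17. {p11, ¬p2} — ¬p2 is true.
  18. {¬p6, p5, p11} — ¬p6 is true.
  19. {p4, ¬p8} — ¬p8 is true.
  20. {¬p7, ¬p9, ¬p6} — ¬p6 is true.
  21. {p10, p6} — p10 is true.
  22. {¬p11, ¬p5} — ¬p11 is true.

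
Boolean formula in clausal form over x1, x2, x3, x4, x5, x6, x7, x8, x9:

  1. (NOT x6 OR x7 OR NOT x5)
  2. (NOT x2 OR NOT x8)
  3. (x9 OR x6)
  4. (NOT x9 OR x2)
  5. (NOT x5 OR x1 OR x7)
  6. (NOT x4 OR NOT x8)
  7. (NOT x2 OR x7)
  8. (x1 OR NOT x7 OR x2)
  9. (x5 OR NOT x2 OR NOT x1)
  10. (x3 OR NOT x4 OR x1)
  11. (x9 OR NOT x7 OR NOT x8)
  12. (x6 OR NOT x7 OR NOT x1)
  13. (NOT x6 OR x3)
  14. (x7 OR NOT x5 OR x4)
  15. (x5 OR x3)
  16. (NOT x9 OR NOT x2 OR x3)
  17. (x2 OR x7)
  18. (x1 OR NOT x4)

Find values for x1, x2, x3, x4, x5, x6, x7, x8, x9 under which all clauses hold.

x1 = 1, x2 = 1, x3 = 1, x4 = 0, x5 = 1, x6 = 1, x7 = 1, x8 = 0, x9 = 1

Pure literal: x3 appears only positively; assign x3 = True.
Pure literal: x8 appears only negated; assign x8 = False.
Set x1 = True and propagate.
Set x2 = True and propagate.
  then x7 is forced to True.
  then x5 is forced to True.
  then x6 is forced to True.
x4, x9 are now unconstrained; take x4 = False, x9 = True.
Check each clause:
  1. (NOT x6 OR x7 OR NOT x5) — x7 is true.
  2. (NOT x2 OR NOT x8) — NOT x8 is true.
  3. (x6 OR x9) — x9 is true.
  4. (NOT x9 OR x2) — x2 is true.
  5. (x7 OR x1 OR NOT x5) — x1 is true.
  6. (NOT x4 OR NOT x8) — NOT x8 is true.
  7. (x7 OR NOT x2) — x7 is true.
  8. (x2 OR x1 OR NOT x7) — x2 is true.
  9. (x5 OR NOT x1 OR NOT x2) — x5 is true.
  10. (NOT x4 OR x3 OR x1) — x1 is true.
  11. (NOT x8 OR x9 OR NOT x7) — NOT x8 is true.
  12. (NOT x7 OR NOT x1 OR x6) — x6 is true.
  13. (NOT x6 OR x3) — x3 is true.
  14. (NOT x5 OR x7 OR x4) — x7 is true.
  15. (x3 OR x5) — x3 is true.
  16. (NOT x9 OR x3 OR NOT x2) — x3 is true.
  17. (x7 OR x2) — x2 is true.
  18. (x1 OR NOT x4) — x1 is true.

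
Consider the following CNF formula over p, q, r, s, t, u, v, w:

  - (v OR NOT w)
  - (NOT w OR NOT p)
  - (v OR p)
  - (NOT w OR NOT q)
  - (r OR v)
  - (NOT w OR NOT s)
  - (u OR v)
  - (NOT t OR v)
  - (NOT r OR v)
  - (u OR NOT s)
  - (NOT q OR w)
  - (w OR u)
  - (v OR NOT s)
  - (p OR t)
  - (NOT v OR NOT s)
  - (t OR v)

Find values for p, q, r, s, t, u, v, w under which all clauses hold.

p = 1, q = 0, r = 1, s = 0, t = 1, u = 1, v = 1, w = 0

Pure literal: q appears only negated; assign q = False.
s occurs only negated in the remaining clauses — set s = False.
Try p = True.
  then w is forced to False.
  then u is forced to True.
Branch on r: take r = True.
  then v is forced to True.
t is now unconstrained; take t = True.
Every clause has at least one true literal under this assignment.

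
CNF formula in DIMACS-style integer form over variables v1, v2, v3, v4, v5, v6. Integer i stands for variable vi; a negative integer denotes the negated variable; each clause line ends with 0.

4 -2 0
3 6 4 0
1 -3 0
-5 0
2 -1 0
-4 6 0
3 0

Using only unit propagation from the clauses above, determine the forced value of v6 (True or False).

Unit clause (¬v5) sets v5 = False.
(v3) stands alone — v3 = True.
(v1 ∨ ¬v3): since v3 = True, the clause reduces to (v1). v1 = True.
From (¬v1 ∨ v2) and v1 = True: v2 = True.
(v4 ∨ ¬v2) with v2 = True leaves only v4, so v4 = True.
(¬v4 ∨ v6): since v4 = True, the clause reduces to (v6). v6 = True.

True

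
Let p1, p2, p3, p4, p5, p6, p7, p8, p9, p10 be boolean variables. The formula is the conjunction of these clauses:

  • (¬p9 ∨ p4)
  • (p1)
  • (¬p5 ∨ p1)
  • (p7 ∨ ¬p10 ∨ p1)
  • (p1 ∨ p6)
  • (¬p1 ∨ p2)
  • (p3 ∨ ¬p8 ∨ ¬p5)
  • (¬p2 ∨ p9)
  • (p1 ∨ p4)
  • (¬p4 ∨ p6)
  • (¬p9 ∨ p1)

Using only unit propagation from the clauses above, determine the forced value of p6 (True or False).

Unit clause (p1) sets p1 = True.
In (¬p1 ∨ p2), ¬p1 is now false; p2 must hold, so p2 = True.
(¬p2 ∨ p9) with p2 = True leaves only p9, so p9 = True.
In (¬p9 ∨ p4), ¬p9 is now false; p4 must hold, so p4 = True.
(p6 ∨ ¬p4): since p4 = True, the clause reduces to (p6). p6 = True.

True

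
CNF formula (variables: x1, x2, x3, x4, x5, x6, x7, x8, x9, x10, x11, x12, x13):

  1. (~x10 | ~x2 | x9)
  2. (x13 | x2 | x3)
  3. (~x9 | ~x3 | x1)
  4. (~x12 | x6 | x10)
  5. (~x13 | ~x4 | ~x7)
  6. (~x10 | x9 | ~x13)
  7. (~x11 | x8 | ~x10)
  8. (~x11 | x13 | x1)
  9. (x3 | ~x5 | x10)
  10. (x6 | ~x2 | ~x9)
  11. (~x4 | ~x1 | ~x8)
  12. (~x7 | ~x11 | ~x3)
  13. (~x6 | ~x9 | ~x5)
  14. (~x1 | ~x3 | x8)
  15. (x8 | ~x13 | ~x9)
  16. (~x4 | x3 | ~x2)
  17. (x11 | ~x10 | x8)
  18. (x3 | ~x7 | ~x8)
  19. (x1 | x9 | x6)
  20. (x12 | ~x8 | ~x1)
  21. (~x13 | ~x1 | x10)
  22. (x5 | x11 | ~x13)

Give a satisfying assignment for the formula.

x1=T  x2=F  x3=F  x4=F  x5=F  x6=T  x7=F  x8=T  x9=T  x10=T  x11=T  x12=T  x13=T

Pure literal: x4 appears only negated; assign x4 = False.
x7 occurs only negated in the remaining clauses — set x7 = False.
Branch on x1: take x1 = True.
Set x2 = False and propagate.
The remaining clauses are satisfied by x3 = False, x5 = False, x6 = True, x8 = True, x9 = True, x10 = True, x11 = True, x12 = True, x13 = True.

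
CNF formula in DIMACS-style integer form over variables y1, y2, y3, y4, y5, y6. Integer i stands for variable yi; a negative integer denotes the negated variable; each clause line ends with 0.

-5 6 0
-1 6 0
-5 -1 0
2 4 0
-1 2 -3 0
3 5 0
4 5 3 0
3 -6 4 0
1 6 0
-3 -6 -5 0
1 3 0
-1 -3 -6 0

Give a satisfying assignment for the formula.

y1 = 0  y2 = 0  y3 = 1  y4 = 1  y5 = 0  y6 = 1

Check each clause:
  1. (~y5 | y6) — ~y5 is true.
  2. (~y1 | y6) — ~y1 is true.
  3. (~y1 | ~y5) — ~y5 is true.
  4. (y2 | y4) — y4 is true.
  5. (~y3 | y2 | ~y1) — ~y1 is true.
  6. (y3 | y5) — y3 is true.
  7. (y4 | y3 | y5) — y3 is true.
  8. (~y6 | y3 | y4) — y3 is true.
  9. (y6 | y1) — y6 is true.
  10. (~y6 | ~y5 | ~y3) — ~y5 is true.
  11. (y1 | y3) — y3 is true.
  12. (~y6 | ~y1 | ~y3) — ~y1 is true.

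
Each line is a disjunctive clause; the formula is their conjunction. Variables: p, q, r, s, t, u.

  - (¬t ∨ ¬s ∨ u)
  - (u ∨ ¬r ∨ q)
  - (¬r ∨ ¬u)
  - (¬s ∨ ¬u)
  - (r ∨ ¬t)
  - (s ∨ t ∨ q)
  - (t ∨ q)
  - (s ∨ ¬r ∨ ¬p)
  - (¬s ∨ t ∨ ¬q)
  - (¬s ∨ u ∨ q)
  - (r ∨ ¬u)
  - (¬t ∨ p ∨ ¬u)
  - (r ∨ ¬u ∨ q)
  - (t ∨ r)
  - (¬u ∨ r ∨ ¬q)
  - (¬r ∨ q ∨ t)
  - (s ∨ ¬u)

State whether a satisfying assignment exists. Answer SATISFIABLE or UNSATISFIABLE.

Try p = False.
For the remaining variables, q = True, r = True, s = False, t = False, u = False works.
Every clause has at least one true literal under this assignment.
So p = False, q = True, r = True, s = False, t = False, u = False is a satisfying assignment.

SATISFIABLE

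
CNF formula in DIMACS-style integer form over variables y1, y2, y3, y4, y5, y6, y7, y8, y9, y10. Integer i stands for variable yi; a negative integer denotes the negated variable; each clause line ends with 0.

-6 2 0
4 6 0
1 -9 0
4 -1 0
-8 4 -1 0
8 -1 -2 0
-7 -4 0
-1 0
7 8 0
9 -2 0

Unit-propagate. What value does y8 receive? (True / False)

True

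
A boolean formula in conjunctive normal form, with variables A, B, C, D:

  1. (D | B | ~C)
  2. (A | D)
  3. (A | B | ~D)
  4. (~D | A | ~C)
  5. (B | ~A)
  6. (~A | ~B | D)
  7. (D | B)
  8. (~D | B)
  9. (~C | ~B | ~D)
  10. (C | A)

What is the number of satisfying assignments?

Satisfying assignments:
  A=1 B=1 C=0 D=1
That's 1 in total.

1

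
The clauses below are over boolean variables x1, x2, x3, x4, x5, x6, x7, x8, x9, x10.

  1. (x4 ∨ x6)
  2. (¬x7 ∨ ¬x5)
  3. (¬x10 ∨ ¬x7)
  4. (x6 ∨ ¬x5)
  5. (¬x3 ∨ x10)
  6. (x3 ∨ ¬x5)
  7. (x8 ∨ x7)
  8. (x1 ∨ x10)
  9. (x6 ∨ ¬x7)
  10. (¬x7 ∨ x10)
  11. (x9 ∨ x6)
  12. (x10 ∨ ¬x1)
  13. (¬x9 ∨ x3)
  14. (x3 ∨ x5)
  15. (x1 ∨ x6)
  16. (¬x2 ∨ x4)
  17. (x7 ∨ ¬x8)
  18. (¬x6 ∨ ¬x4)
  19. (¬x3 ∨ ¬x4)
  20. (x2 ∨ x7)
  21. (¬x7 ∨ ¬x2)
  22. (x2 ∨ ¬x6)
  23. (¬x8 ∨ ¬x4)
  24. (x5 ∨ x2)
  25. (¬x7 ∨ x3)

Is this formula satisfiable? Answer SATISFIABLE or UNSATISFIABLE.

UNSATISFIABLE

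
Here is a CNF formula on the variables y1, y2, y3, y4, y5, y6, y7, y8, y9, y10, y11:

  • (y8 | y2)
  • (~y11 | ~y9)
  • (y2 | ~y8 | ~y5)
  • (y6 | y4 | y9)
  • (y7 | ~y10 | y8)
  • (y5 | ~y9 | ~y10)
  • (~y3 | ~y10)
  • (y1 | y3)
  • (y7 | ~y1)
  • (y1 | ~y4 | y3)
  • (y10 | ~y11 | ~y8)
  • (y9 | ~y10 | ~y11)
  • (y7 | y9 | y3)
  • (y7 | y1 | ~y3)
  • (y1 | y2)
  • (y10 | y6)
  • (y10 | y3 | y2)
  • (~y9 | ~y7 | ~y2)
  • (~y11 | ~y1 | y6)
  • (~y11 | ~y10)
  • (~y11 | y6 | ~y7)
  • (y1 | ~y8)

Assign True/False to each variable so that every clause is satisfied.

y6 occurs only positively in the remaining clauses — set y6 = True.
y11 occurs only negated in the remaining clauses — set y11 = False.
Branch on y1: take y1 = True.
  then y7 is forced to True.
The remaining clauses are satisfied by y2 = True, y3 = True, y4 = False, y5 = False, y8 = False, y9 = False, y10 = False.

y1 = True, y2 = True, y3 = True, y4 = False, y5 = False, y6 = True, y7 = True, y8 = False, y9 = False, y10 = False, y11 = False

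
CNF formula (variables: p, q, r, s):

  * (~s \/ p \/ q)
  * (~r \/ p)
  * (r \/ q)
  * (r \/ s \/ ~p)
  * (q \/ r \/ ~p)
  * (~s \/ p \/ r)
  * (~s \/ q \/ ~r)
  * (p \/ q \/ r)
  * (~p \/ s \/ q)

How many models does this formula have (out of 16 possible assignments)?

4

The models are:
  p=0 q=1 r=0 s=0
  p=1 q=1 r=0 s=1
  p=1 q=1 r=1 s=0
  p=1 q=1 r=1 s=1
That's 4 in total.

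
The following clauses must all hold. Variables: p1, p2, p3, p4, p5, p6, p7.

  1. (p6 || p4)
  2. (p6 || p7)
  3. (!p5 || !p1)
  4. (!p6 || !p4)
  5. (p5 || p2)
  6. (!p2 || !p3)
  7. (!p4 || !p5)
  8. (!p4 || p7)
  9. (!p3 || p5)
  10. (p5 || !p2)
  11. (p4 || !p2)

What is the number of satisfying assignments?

4

Satisfying assignments:
  p1=0 p2=0 p3=0 p4=0 p5=1 p6=1 p7=0
  p1=0 p2=0 p3=0 p4=0 p5=1 p6=1 p7=1
  p1=0 p2=0 p3=1 p4=0 p5=1 p6=1 p7=0
  p1=0 p2=0 p3=1 p4=0 p5=1 p6=1 p7=1
That's 4 in total.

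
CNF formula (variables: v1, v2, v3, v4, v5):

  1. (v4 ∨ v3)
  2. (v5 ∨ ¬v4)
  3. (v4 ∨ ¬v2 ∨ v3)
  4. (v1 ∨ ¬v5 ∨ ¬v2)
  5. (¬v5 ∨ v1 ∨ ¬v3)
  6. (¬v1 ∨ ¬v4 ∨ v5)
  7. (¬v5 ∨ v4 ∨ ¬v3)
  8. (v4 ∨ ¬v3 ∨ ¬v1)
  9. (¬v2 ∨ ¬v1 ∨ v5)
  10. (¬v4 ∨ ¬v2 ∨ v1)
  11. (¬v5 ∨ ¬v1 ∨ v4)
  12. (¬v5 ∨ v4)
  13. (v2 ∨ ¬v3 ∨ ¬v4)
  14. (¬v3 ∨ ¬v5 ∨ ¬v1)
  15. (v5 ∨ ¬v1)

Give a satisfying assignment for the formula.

v1=T, v2=F, v3=F, v4=T, v5=T

Try v1 = True.
  then v5 is forced to True.
  then v4 is forced to True.
  then v3 is forced to False.
v2 is now unconstrained; take v2 = False.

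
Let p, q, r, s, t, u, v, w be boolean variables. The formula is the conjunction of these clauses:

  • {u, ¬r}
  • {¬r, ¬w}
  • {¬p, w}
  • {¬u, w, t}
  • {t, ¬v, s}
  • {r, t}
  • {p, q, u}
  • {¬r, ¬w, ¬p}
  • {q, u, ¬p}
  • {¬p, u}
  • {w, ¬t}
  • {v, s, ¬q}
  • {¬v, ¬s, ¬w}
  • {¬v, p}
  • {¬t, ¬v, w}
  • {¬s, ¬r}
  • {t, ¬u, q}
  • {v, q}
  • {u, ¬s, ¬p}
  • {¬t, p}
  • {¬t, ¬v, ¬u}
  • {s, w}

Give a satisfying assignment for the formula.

p = T, q = T, r = F, s = T, t = T, u = T, v = F, w = T

Set p = True and propagate.
  then w is forced to True.
  then r is forced to False.
  then t is forced to True.
  then u is forced to True.
  then v is forced to False.
  then q is forced to True.
  then s is forced to True.
Every clause has at least one true literal under this assignment.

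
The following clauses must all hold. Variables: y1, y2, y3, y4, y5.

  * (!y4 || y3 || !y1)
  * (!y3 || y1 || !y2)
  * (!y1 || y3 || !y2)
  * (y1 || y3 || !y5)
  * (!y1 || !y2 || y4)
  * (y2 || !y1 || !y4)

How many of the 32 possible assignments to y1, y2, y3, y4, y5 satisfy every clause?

Case analysis on y1 and y2:
  y1=T, y2=T: remaining (y3,y4,y5) ∈ {(T,T,F); (T,T,T)} — 2.
  y1=T, y2=F: remaining (y3,y4,y5) ∈ {(F,F,F); (F,F,T); (T,F,F); (T,F,T)} — 4.
  y1=F, y2=T: remaining (y3,y4,y5) ∈ {(F,F,F); (F,T,F)} — 2.
  y1=F, y2=F: y4 free; 3 ways for (y3,y5) × 2^1 = 6.
Total: 2 + 4 + 2 + 6 = 14.

14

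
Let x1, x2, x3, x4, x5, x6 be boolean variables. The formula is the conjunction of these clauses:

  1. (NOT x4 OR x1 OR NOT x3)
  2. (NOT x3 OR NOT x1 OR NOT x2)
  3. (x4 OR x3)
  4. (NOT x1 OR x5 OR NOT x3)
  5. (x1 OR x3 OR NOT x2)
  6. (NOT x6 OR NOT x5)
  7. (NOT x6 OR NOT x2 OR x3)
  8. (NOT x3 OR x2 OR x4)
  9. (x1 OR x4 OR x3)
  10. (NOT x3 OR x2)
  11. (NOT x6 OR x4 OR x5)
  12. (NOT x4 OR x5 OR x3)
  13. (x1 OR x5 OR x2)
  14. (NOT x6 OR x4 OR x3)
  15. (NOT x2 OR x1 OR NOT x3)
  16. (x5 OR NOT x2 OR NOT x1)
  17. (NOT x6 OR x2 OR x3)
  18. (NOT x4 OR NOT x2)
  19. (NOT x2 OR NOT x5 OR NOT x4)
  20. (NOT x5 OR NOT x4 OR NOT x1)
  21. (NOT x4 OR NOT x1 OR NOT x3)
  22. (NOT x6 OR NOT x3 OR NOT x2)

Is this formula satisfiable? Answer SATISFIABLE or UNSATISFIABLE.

SATISFIABLE

Pure literal: x6 appears only negated; assign x6 = False.
Set x1 = False and propagate.
The remaining clauses are satisfied by x2 = False, x3 = False, x4 = True, x5 = True.
Every clause has at least one true literal under this assignment.
So x1=False  x2=False  x3=False  x4=True  x5=True  x6=False is a satisfying assignment.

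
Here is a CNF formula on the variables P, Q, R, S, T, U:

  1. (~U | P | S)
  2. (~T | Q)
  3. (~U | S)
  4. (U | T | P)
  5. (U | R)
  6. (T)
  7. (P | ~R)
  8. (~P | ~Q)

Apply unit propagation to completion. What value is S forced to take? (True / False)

True

(T) stands alone — T = True.
From (Q | ~T) and T = True: Q = True.
(~P | ~Q) with Q = True leaves only ~P, so P = False.
(~R | P) with P = False leaves only ~R, so R = False.
(R | U) with R = False leaves only U, so U = True.
(S | ~U | P) with P = False, U = True leaves only S, so S = True.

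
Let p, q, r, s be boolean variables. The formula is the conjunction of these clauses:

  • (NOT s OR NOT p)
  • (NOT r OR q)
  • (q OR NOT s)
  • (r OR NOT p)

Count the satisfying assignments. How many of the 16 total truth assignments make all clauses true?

6

Satisfying assignments:
  p=0 q=0 r=0 s=0
  p=0 q=1 r=0 s=0
  p=0 q=1 r=0 s=1
  p=0 q=1 r=1 s=0
  p=0 q=1 r=1 s=1
  p=1 q=1 r=1 s=0
Count: 6.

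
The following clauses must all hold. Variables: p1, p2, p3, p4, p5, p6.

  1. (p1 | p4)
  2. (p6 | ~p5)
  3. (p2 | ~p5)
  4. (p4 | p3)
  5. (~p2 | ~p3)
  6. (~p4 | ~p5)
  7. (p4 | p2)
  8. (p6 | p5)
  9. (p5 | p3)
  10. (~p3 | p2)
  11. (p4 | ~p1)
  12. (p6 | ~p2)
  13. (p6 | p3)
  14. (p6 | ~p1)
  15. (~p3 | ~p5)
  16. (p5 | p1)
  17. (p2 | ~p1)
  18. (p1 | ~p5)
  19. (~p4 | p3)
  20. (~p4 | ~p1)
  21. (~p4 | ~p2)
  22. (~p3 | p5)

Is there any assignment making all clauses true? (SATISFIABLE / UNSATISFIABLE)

UNSATISFIABLE

p5 = True:
  propagation gives p6=True, p2=True, p3=False, p4=True; an empty clause results — contradiction.
p5 = False:
  propagation gives p6=True, p3=True; an empty clause results — contradiction.
Every branch closes, so no satisfying assignment exists.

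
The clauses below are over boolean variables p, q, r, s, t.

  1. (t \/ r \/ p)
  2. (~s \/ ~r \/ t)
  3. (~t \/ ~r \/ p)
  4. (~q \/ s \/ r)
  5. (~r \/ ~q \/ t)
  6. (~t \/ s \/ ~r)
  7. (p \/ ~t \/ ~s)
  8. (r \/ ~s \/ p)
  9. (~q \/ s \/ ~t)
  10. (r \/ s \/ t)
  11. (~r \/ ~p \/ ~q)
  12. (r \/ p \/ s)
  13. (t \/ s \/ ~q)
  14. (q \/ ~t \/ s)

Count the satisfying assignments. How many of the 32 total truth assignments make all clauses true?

Satisfying assignments:
  p=F q=F r=T s=F t=F
  p=T q=F r=F s=T t=F
  p=T q=F r=F s=T t=T
  p=T q=F r=T s=F t=F
  p=T q=F r=T s=T t=T
  p=T q=T r=F s=T t=F
  p=T q=T r=F s=T t=T
Count: 7.

7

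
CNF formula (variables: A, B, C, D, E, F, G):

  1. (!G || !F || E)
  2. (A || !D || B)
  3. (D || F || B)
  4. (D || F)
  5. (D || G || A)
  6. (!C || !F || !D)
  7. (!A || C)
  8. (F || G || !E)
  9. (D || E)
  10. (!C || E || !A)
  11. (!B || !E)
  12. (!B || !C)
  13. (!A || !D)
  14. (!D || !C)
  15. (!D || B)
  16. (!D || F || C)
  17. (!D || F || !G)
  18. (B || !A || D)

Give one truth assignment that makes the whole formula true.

A=False, B=False, C=True, D=False, E=True, F=True, G=True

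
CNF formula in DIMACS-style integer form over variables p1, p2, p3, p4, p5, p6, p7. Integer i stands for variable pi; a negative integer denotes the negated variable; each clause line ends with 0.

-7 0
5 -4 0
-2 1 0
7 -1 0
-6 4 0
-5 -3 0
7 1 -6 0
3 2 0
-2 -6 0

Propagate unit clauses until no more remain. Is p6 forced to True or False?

(~p7) is a unit clause: p7 = False.
From (~p1 | p7) and p7 = False: p1 = False.
(p1 | ~p2): since p1 = False, the clause reduces to (~p2). p2 = False.
(~p6 | p7 | p1) with p1 = False, p7 = False leaves only ~p6, so p6 = False.

False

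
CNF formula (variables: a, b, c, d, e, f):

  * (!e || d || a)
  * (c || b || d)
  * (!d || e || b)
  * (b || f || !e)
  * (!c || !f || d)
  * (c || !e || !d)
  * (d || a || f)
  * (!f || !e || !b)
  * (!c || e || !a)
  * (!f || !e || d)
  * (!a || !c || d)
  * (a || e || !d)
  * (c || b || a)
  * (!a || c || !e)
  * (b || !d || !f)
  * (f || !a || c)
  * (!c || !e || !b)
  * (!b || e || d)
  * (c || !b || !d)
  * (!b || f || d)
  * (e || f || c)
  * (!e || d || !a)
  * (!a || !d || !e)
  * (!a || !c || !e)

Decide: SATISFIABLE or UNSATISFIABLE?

UNSATISFIABLE

d = True:
  e = True:
    propagation gives c=True, b=False, f=True; an empty clause results — contradiction.
  e = False:
    propagation gives b=True, a=True, c=False; an empty clause results — contradiction.
d = False:
  e = True:
    propagation gives a=True; an empty clause results — contradiction.
  e = False:
    propagation gives b=False, c=True, f=False, a=True; an empty clause results — contradiction.
Every branch closes, so no satisfying assignment exists.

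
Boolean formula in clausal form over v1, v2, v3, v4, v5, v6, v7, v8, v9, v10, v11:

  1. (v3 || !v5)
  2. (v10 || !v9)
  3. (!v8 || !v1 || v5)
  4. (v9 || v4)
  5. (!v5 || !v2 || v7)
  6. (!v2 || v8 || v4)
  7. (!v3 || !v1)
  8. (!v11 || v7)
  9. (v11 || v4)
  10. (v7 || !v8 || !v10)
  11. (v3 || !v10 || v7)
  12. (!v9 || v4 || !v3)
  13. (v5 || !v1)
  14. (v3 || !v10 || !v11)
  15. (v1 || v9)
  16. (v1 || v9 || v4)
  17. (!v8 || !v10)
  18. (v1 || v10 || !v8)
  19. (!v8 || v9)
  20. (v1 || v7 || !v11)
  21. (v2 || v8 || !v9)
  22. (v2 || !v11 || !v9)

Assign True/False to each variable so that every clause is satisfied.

v1=F, v2=T, v3=T, v4=T, v5=T, v6=F, v7=T, v8=F, v9=T, v10=T, v11=T

v4 occurs only positively in the remaining clauses — set v4 = True.
v7 occurs only positively in the remaining clauses — set v7 = True.
Branch on v1: take v1 = False.
  then v9 is forced to True.
  then v10 is forced to True.
  then v8 is forced to False.
  then v2 is forced to True.
Try v3 = True.
v5, v6, v11 are now unconstrained; take v5 = True, v6 = False, v11 = True.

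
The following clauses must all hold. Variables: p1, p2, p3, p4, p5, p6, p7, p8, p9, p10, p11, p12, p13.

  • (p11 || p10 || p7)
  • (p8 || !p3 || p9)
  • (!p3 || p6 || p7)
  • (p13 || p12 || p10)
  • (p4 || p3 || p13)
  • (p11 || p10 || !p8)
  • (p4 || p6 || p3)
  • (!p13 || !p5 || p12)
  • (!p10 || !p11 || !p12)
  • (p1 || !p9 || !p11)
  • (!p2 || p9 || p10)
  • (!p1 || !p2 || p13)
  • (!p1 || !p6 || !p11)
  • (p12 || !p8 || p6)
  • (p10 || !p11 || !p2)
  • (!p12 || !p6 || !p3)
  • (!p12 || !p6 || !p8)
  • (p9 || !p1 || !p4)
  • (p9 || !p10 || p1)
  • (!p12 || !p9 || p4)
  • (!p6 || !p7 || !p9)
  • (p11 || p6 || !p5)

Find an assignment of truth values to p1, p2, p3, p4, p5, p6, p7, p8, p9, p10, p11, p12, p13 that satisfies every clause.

p5 occurs only negated in the remaining clauses — set p5 = False.
Branch on p1: take p1 = True.
Set p2 = True and propagate.
  then p13 is forced to True.
The remaining clauses are satisfied by p3 = False, p4 = True, p6 = False, p7 = True, p8 = False, p9 = True, p10 = False, p11 = False, p12 = True.
Every clause has at least one true literal under this assignment.
Check each clause:
  1. (p11 || p10 || p7) — p7 is true.
  2. (p8 || !p3 || p9) — p9 is true.
  3. (!p3 || p7 || p6) — !p3 is true.
  4. (p12 || p10 || p13) — p12 is true.
  5. (p4 || p13 || p3) — p4 is true.
  6. (p10 || !p8 || p11) — !p8 is true.
  7. (p4 || p6 || p3) — p4 is true.
  8. (p12 || !p13 || !p5) — !p5 is true.
  9. (!p12 || !p10 || !p11) — !p11 is true.
  10. (!p9 || p1 || !p11) — p1 is true.
  11. (p9 || p10 || !p2) — p9 is true.
  12. (p13 || !p2 || !p1) — p13 is true.
  13. (!p6 || !p11 || !p1) — !p6 is true.
  14. (!p8 || p6 || p12) — !p8 is true.
  15. (!p11 || !p2 || p10) — !p11 is true.
  16. (!p6 || !p12 || !p3) — !p6 is true.
  17. (!p12 || !p8 || !p6) — !p8 is true.
  18. (!p4 || p9 || !p1) — p9 is true.
  19. (p1 || p9 || !p10) — p9 is true.
  20. (!p12 || !p9 || p4) — p4 is true.
  21. (!p9 || !p7 || !p6) — !p6 is true.
  22. (!p5 || p11 || p6) — !p5 is true.

p1=T, p2=T, p3=F, p4=T, p5=F, p6=F, p7=T, p8=F, p9=T, p10=F, p11=F, p12=T, p13=T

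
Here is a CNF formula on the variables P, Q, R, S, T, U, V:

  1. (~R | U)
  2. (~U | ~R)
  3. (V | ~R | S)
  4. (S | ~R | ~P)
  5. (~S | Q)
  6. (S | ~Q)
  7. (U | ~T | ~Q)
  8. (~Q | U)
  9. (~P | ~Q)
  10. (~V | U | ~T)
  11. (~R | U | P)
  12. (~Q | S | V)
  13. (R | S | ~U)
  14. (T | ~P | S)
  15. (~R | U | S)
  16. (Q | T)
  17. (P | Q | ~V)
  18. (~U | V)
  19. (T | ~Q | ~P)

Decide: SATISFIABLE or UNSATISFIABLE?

Set P = False and propagate.
For the remaining variables, Q = False, R = False, S = False, T = True, U = False, V = False works.
So P = False, Q = False, R = False, S = False, T = True, U = False, V = False is a satisfying assignment.

SATISFIABLE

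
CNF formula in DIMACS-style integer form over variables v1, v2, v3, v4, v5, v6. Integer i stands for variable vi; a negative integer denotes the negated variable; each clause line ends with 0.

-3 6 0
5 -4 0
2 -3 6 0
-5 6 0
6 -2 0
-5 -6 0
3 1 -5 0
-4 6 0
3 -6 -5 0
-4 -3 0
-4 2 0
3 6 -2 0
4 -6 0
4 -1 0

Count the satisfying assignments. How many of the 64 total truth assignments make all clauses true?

1

Satisfying assignments:
  v1=F v2=F v3=F v4=F v5=F v6=F
Count: 1.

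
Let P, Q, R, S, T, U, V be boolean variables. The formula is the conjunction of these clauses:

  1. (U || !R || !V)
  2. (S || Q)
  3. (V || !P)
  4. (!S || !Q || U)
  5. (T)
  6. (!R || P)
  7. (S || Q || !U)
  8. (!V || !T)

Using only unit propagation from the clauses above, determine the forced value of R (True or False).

(T) is a unit clause: T = True.
(!V || !T): since T = True, the clause reduces to (!V). V = False.
In (!P || V), V is now false; !P must hold, so P = False.
(!R || P) with P = False leaves only !R, so R = False.

False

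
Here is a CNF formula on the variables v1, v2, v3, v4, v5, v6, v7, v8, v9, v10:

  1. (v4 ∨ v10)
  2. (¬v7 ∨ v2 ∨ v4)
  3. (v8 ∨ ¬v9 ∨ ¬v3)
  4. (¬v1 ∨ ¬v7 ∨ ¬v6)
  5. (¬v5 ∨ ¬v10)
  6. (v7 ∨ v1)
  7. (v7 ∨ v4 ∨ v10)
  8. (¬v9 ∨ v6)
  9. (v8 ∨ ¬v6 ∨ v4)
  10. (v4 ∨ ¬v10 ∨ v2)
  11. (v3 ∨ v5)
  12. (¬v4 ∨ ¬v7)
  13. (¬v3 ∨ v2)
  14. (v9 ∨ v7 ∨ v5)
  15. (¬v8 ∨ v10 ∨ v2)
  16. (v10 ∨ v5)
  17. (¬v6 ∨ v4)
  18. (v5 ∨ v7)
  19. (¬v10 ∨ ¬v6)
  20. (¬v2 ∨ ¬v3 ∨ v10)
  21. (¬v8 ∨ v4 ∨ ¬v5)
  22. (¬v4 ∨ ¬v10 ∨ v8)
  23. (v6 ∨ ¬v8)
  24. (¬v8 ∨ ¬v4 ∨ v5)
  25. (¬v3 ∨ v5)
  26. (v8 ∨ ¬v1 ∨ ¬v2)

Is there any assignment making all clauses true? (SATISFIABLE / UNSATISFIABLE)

SATISFIABLE

Set v1 = True and propagate.
Try v2 = False.
  then v3 is forced to False.
  then v5 is forced to True.
  then v10 is forced to False.
  then v4 is forced to True.
  then v7 is forced to False.
  then v8 is forced to False.
Try v6 = True.
v9 is now unconstrained; take v9 = False.
So v1=1, v2=0, v3=0, v4=1, v5=1, v6=1, v7=0, v8=0, v9=0, v10=0 is a satisfying assignment.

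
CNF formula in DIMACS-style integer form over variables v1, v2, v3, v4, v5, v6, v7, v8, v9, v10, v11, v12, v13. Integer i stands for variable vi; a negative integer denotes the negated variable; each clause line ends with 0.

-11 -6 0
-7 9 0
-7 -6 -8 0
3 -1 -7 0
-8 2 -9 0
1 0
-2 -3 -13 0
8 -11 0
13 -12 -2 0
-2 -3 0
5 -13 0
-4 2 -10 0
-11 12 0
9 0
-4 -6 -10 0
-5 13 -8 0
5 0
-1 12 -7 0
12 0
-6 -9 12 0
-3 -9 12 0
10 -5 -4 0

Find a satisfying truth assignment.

v1=T  v2=F  v3=F  v4=F  v5=T  v6=F  v7=F  v8=F  v9=T  v10=T  v11=F  v12=T  v13=F

Check each clause:
  1. {¬v11, ¬v6} — ¬v6 is true.
  2. {v9, ¬v7} — v9 is true.
  3. {¬v6, ¬v8, ¬v7} — ¬v8 is true.
  4. {v3, ¬v1, ¬v7} — ¬v7 is true.
  5. {¬v9, v2, ¬v8} — ¬v8 is true.
  6. {v1} — v1 is true.
  7. {¬v3, ¬v13, ¬v2} — ¬v13 is true.
  8. {¬v11, v8} — ¬v11 is true.
  9. {v13, ¬v2, ¬v12} — ¬v2 is true.
  10. {¬v3, ¬v2} — ¬v3 is true.
  11. {v5, ¬v13} — ¬v13 is true.
  12. {¬v10, v2, ¬v4} — ¬v4 is true.
  13. {v12, ¬v11} — v12 is true.
  14. {v9} — v9 is true.
  15. {¬v6, ¬v4, ¬v10} — ¬v6 is true.
  16. {¬v5, ¬v8, v13} — ¬v8 is true.
  17. {v5} — v5 is true.
  18. {¬v1, ¬v7, v12} — ¬v7 is true.
  19. {v12} — v12 is true.
  20. {v12, ¬v9, ¬v6} — ¬v6 is true.
  21. {v12, ¬v3, ¬v9} — v12 is true.
  22. {¬v5, ¬v4, v10} — v10 is true.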